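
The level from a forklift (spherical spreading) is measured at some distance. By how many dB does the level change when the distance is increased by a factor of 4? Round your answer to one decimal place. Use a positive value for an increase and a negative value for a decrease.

-12.0 dB

A point source loses 6 dB per doubling of distance; generally ΔL = −20·log₁₀(r₂/r₁).
ΔL = −20·log₁₀(4) = -12.04 dB.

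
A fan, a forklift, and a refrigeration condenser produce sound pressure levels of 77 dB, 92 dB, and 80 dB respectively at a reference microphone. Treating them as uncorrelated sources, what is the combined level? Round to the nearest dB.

92 dB

Incoherent sources combine by intensity addition: L_total = 10·log₁₀(Σ 10^(L_i/10)).
Σ 10^(L/10) = 10^(77/10) + 10^(92/10) + 10^(80/10) = 1.735e+09.
L_total = 10·log₁₀(1.735e+09) = 92.39 dB.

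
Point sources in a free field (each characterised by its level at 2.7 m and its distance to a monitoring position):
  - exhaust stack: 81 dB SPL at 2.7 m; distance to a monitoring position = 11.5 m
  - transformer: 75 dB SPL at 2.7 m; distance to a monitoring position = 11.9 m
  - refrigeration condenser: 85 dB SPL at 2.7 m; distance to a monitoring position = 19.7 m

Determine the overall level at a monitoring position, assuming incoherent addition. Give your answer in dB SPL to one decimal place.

71.6 dB SPL

First find each source's level at the receiver (point-source: −20·log₁₀(r/r_ref)), then combine on an intensity basis.
exhaust stack: 81 − 20·log₁₀(11.5/2.7) = 81 − 12.59 = 68.41 dB SPL.
transformer: 75 − 20·log₁₀(11.9/2.7) = 75 − 12.88 = 62.12 dB SPL.
refrigeration condenser: 85 − 20·log₁₀(19.7/2.7) = 85 − 17.26 = 67.74 dB SPL.
Σ 10^(L/10) = 1.451e+07 → L_total = 10·log₁₀(1.451e+07) = 71.62 dB SPL.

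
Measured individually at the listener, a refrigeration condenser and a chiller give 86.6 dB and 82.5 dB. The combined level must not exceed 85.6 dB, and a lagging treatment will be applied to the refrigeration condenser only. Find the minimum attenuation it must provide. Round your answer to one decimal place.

3.9 dB

The untreated sources together contribute 10^(82.5/10) = 1.778e+08, i.e. 82.50 dB.
To meet 85.6 dB overall, the treated refrigeration condenser may contribute at most 10^(85.6/10) − 1.778e+08 = 1.853e+08, i.e. 82.68 dB.
So the refrigeration condenser must be reduced from 86.6 to 82.68 dB: IL = 3.92 dB.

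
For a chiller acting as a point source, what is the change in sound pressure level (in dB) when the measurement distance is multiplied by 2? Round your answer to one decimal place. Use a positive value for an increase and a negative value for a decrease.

-6.0 dB

With spherical spreading the level changes by −20·log₁₀(r₂/r₁).
ΔL = −20·log₁₀(2) = -6.02 dB.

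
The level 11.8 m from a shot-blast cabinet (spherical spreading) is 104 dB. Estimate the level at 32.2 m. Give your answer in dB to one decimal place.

95.3 dB

For a point source, L₂ = L₁ − 20·log₁₀(r₂/r₁).
L₂ = 104 − 20·log₁₀(32.2/11.8) = 104 − 8.719 = 95.28 dB.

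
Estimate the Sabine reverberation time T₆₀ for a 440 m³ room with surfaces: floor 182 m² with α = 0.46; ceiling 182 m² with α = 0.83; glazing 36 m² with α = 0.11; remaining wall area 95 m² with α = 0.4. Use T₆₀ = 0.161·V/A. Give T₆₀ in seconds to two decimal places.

Summing Sᵢαᵢ: 182·0.46 + 182·0.83 + 36·0.11 + 95·0.4 = 276.74 m².
T₆₀ = 0.161·V/A = 0.161·440/276.74 = 0.256 s.

0.26 s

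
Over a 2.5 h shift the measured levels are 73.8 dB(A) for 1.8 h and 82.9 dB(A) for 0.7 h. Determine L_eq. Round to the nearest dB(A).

The energy average is taken in the linear domain: L_eq = 10·log₁₀[(Σ tᵢ·10^(Lᵢ/10))/T], T = 2.5 h.
Σ tᵢ·10^(Lᵢ/10) = 1.8·10^(73.8/10) + 0.7·10^(82.9/10) = 1.797e+08.
L_eq = 10·log₁₀(1.797e+08/2.5) = 78.57 dB(A).

79 dB(A)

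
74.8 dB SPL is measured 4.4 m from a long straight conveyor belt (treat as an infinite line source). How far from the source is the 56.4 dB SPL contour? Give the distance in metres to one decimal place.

The 18.4 dB drop corresponds to a distance ratio of 10^(18.4/10) for a line source.
r₂ = 4.4·10^((74.8−56.4)/10) = 4.4·10^(18.4/10) = 304.41 m.

304.4 m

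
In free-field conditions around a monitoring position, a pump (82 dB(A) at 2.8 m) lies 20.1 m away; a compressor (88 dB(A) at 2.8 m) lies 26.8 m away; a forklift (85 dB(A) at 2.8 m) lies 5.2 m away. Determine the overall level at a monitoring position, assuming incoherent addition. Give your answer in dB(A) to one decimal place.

80.1 dB(A)

Propagate each source to the receiver with L = L_ref − 20·log₁₀(r/r_ref), then add intensities.
pump: 82 − 20·log₁₀(20.1/2.8) = 82 − 17.12 = 64.88 dB(A).
compressor: 88 − 20·log₁₀(26.8/2.8) = 88 − 19.62 = 68.38 dB(A).
forklift: 85 − 20·log₁₀(5.2/2.8) = 85 − 5.38 = 79.62 dB(A).
Σ 10^(L/10) = 1.017e+08 → L_total = 10·log₁₀(1.017e+08) = 80.07 dB(A).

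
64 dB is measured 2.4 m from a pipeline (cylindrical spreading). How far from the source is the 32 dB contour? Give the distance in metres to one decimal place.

3803.7 m

Line-source spreading drops the level by 10·log₁₀(r₂/r₁); inverting, r₂/r₁ = 10^(ΔL/10).
r₂ = 2.4·10^((64−32)/10) = 2.4·10^(32.0/10) = 3803.74 m.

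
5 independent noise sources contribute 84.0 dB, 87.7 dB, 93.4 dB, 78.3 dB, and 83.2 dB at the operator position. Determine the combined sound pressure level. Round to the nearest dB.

95 dB

Incoherent sources combine by intensity addition: L_total = 10·log₁₀(Σ 10^(L_i/10)).
Σ 10^(L/10) = 10^(84.0/10) + 10^(87.7/10) + 10^(93.4/10) + 10^(78.3/10) + 10^(83.2/10) = 3.304e+09.
L_total = 10·log₁₀(3.304e+09) = 95.19 dB.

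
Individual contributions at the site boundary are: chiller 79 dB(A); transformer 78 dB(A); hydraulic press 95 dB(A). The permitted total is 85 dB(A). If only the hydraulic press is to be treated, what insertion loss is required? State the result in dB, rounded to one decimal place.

Fixed contribution from the other sources: Σ 10^(L/10) = 10^(79/10) + 10^(78/10) = 1.425e+08 (81.54 dB(A)).
The limit corresponds to 10^(85/10) = 3.162e+08; subtracting the fixed part leaves 1.737e+08 for the hydraulic press, i.e. 82.40 dB(A).
Required insertion loss = 95 − 82.40 = 12.60 dB.

12.6 dB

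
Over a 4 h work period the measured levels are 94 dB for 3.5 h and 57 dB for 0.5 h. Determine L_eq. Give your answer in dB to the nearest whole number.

93 dB

L_eq = 10·log₁₀[(1/T)·Σ tᵢ·10^(Lᵢ/10)] with T = 4 h.
Σ tᵢ·10^(Lᵢ/10) = 3.5·10^(94/10) + 0.5·10^(57/10) = 8.792e+09.
L_eq = 10·log₁₀(8.792e+09/4) = 93.42 dB.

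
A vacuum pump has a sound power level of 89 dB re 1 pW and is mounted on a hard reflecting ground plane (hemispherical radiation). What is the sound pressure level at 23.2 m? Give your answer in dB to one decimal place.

The power spreads over a hemisphere of area 2π·r², so L_p = L_w − 10·log₁₀(2π·r²).
2π·r² = 3382 m², 10·log₁₀ of that is 35.292 dB.
L_p = 89 − 35.292 = 53.71 dB.

53.7 dB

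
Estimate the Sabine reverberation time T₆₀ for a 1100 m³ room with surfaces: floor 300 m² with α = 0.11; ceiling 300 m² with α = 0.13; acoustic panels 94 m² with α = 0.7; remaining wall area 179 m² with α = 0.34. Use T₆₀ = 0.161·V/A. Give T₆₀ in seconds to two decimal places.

0.89 s

Summing Sᵢαᵢ: 300·0.11 + 300·0.13 + 94·0.7 + 179·0.34 = 198.66 m².
T₆₀ = 0.161 × 1100 / 198.66 = 0.891 s.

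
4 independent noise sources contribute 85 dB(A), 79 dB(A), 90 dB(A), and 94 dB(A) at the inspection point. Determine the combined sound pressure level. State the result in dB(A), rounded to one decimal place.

Incoherent sources combine by intensity addition: L_total = 10·log₁₀(Σ 10^(L_i/10)).
Σ 10^(L/10) = 10^(85/10) + 10^(79/10) + 10^(90/10) + 10^(94/10) = 3.908e+09.
L_total = 10·log₁₀(3.908e+09) = 95.92 dB(A).

95.9 dB(A)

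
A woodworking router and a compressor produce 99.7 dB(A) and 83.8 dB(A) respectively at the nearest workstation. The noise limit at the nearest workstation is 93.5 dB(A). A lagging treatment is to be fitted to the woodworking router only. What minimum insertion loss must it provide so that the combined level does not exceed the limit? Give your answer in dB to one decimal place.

The untreated sources together contribute 10^(83.8/10) = 2.399e+08, i.e. 83.80 dB(A).
The limit corresponds to 10^(93.5/10) = 2.239e+09; subtracting the fixed part leaves 1.999e+09 for the woodworking router, i.e. 93.01 dB(A).
Required insertion loss = 99.7 − 93.01 = 6.69 dB.

6.7 dB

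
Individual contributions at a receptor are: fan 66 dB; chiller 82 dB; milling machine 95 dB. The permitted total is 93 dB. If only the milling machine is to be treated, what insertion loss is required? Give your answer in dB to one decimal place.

2.4 dB

Fixed contribution from the other sources: Σ 10^(L/10) = 10^(66/10) + 10^(82/10) = 1.625e+08 (82.11 dB).
The limit corresponds to 10^(93/10) = 1.995e+09; subtracting the fixed part leaves 1.833e+09 for the milling machine, i.e. 92.63 dB.
So the milling machine must be reduced from 95 to 92.63 dB: IL = 2.37 dB.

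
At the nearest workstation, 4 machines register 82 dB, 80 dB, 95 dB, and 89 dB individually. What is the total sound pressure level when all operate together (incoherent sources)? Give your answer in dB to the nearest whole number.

96 dB

Incoherent sources combine by intensity addition: L_total = 10·log₁₀(Σ 10^(L_i/10)).
Σ 10^(L/10) = 10^(82/10) + 10^(80/10) + 10^(95/10) + 10^(89/10) = 4.215e+09.
L_total = 10·log₁₀(4.215e+09) = 96.25 dB.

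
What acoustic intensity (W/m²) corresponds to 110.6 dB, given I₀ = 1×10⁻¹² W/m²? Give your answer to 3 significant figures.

I = I₀·10^(L/10) = 10⁻¹² × 10^(110.6/10) = 10^(-0.940).

0.115 W/m²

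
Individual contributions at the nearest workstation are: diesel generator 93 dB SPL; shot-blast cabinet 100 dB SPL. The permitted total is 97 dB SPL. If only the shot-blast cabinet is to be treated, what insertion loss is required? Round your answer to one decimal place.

Everything except the shot-blast cabinet sums to 10^(93/10) = 1.995e+09 in linear terms, 93.00 dB SPL.
To meet 97 dB SPL overall, the treated shot-blast cabinet may contribute at most 10^(97/10) − 1.995e+09 = 3.017e+09, i.e. 94.80 dB SPL.
So the shot-blast cabinet must be reduced from 100 to 94.80 dB SPL: IL = 5.20 dB.

5.2 dB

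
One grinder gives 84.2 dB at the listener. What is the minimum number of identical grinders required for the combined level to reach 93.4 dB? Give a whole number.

The shortfall is 93.4 − 84.2 = 9.2 dB, and N units add 10·log₁₀ N, so need 10·log₁₀ N ≥ 9.2.
N ≥ 10^(9.2/10) = 8.318, so N = 9.

9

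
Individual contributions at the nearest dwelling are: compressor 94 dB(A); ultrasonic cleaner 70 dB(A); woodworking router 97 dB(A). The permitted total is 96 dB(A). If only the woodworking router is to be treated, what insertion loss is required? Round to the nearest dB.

5 dB

Everything except the woodworking router sums to 10^(94/10) + 10^(70/10) = 2.522e+09 in linear terms, 94.02 dB(A).
To meet 96 dB(A) overall, the treated woodworking router may contribute at most 10^(96/10) − 2.522e+09 = 1.459e+09, i.e. 91.64 dB(A).
Required insertion loss = 97 − 91.64 = 5.36 dB.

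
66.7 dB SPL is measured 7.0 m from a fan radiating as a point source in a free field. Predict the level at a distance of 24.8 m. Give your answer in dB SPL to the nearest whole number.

56 dB SPL

Point-source attenuation: ΔL = 20·log₁₀(r₂/r₁) = 20·log₁₀(24.8/7.0) = 10.987 dB.
L₂ = 66.7 − 20·log₁₀(24.8/7.0) = 66.7 − 10.987 = 55.71 dB SPL.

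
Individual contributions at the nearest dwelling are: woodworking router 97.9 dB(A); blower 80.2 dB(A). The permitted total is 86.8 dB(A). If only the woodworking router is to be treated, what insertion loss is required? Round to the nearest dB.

12 dB

Fixed contribution from the other source: Σ 10^(L/10) = 10^(80.2/10) = 1.047e+08 (80.20 dB(A)).
To meet 86.8 dB(A) overall, the treated woodworking router may contribute at most 10^(86.8/10) − 1.047e+08 = 3.739e+08, i.e. 85.73 dB(A).
Required insertion loss = 97.9 − 85.73 = 12.17 dB.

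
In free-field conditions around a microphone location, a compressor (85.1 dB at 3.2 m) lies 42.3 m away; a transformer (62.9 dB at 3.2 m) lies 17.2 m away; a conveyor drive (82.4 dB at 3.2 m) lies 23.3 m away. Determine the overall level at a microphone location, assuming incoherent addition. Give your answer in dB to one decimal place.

First find each source's level at the receiver (point-source: −20·log₁₀(r/r_ref)), then combine on an intensity basis.
compressor: 85.1 − 20·log₁₀(42.3/3.2) = 85.1 − 22.42 = 62.68 dB.
transformer: 62.9 − 20·log₁₀(17.2/3.2) = 62.9 − 14.61 = 48.29 dB.
conveyor drive: 82.4 − 20·log₁₀(23.3/3.2) = 82.4 − 17.24 = 65.16 dB.
Σ 10^(L/10) = 5.197e+06 → L_total = 10·log₁₀(5.197e+06) = 67.16 dB.

67.2 dB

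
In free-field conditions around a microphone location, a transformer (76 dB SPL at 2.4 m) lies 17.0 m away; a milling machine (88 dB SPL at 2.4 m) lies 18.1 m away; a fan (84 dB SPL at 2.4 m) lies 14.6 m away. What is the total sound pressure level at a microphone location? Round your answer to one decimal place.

Propagate each source to the receiver with L = L_ref − 20·log₁₀(r/r_ref), then add intensities.
transformer: 76 − 20·log₁₀(17.0/2.4) = 76 − 17.00 = 59.00 dB SPL.
milling machine: 88 − 20·log₁₀(18.1/2.4) = 88 − 17.55 = 70.45 dB SPL.
fan: 84 − 20·log₁₀(14.6/2.4) = 84 − 15.68 = 68.32 dB SPL.
Σ 10^(L/10) = 1.867e+07 → L_total = 10·log₁₀(1.867e+07) = 72.71 dB SPL.

72.7 dB SPL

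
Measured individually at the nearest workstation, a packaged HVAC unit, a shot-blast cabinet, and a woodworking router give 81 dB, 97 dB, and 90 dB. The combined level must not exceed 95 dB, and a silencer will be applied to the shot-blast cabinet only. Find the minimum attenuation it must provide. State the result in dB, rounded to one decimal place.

3.9 dB

Fixed contribution from the other sources: Σ 10^(L/10) = 10^(81/10) + 10^(90/10) = 1.126e+09 (90.51 dB).
The limit corresponds to 10^(95/10) = 3.162e+09; subtracting the fixed part leaves 2.036e+09 for the shot-blast cabinet, i.e. 93.09 dB.
Required insertion loss = 97 − 93.09 = 3.91 dB.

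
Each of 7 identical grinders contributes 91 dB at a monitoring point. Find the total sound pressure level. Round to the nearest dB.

N identical incoherent sources raise the level by 10·log₁₀ N.
L_total = 91 + 10·log₁₀(7) = 91 + 8.451 = 99.45 dB.

99 dB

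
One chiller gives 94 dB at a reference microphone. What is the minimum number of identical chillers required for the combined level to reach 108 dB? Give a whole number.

N identical sources give L₁ + 10·log₁₀ N, so require 10·log₁₀ N ≥ 108 − 94 = 14.0 dB.
N ≥ 10^(14.0/10) = 25.119, so N = 26.

26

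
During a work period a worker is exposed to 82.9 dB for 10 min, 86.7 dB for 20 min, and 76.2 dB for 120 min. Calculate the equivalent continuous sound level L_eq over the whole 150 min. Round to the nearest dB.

The energy average is taken in the linear domain: L_eq = 10·log₁₀[(Σ tᵢ·10^(Lᵢ/10))/T], T = 150 min.
Σ tᵢ·10^(Lᵢ/10) = 10·10^(82.9/10) + 20·10^(86.7/10) + 120·10^(76.2/10) = 1.631e+10.
L_eq = 10·log₁₀(1.631e+10/150) = 80.36 dB.

80 dB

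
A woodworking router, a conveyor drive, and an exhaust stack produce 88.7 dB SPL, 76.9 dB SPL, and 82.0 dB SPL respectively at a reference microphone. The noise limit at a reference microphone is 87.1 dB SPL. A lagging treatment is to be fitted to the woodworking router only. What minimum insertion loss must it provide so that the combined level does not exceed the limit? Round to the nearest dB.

4 dB

The untreated sources together contribute 10^(76.9/10) + 10^(82.0/10) = 2.075e+08, i.e. 83.17 dB SPL.
To meet 87.1 dB SPL overall, the treated woodworking router may contribute at most 10^(87.1/10) − 2.075e+08 = 3.054e+08, i.e. 84.85 dB SPL.
So the woodworking router must be reduced from 88.7 to 84.85 dB SPL: IL = 3.85 dB.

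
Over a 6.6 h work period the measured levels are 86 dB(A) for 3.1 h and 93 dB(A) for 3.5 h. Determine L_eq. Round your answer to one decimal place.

91.0 dB(A)

L_eq = 10·log₁₀[(1/T)·Σ tᵢ·10^(Lᵢ/10)] with T = 6.6 h.
Σ tᵢ·10^(Lᵢ/10) = 3.1·10^(86/10) + 3.5·10^(93/10) = 8.218e+09.
L_eq = 10·log₁₀(8.218e+09/6.6) = 90.95 dB(A).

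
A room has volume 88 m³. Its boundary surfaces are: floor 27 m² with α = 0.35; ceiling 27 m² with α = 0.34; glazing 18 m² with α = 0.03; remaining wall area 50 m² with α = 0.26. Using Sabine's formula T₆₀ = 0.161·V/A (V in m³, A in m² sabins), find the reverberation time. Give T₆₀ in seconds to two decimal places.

Total absorption A = 27·0.35 + 27·0.34 + 18·0.03 + 50·0.26 = 32.17 m² sabins.
T₆₀ = 0.161 × 88 / 32.17 = 0.440 s.

0.44 s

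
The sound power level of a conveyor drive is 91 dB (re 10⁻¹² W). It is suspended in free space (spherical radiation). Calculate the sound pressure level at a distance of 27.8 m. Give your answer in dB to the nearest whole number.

51 dB

The power spreads over a sphere of area 4π·r², so L_p = L_w − 10·log₁₀(4π·r²).
4π·r² = 9712 m², 10·log₁₀ of that is 39.873 dB.
L_p = 91 − 39.873 = 51.13 dB.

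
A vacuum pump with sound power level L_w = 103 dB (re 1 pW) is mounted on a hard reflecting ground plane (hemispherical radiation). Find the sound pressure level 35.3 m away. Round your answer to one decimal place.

The power spreads over a hemisphere of area 2π·r², so L_p = L_w − 10·log₁₀(2π·r²).
2π·r² = 7829 m², 10·log₁₀ of that is 38.937 dB.
L_p = 103 − 38.937 = 64.06 dB.

64.1 dB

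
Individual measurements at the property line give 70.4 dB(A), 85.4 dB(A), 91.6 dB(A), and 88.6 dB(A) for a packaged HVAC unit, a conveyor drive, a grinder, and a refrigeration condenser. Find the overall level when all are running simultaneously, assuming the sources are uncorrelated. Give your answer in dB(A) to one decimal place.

For uncorrelated sources the intensities add, so convert each level to linear form, sum, and take 10·log₁₀ of the total.
Σ 10^(L/10) = 10^(70.4/10) + 10^(85.4/10) + 10^(91.6/10) + 10^(88.6/10) = 2.528e+09.
L_total = 10·log₁₀(2.528e+09) = 94.03 dB(A).

94.0 dB(A)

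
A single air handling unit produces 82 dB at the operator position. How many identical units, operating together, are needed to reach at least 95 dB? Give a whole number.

N identical sources give L₁ + 10·log₁₀ N, so require 10·log₁₀ N ≥ 95 − 82 = 13.0 dB.
N ≥ 10^(13.0/10) = 19.953, so N = 20.

20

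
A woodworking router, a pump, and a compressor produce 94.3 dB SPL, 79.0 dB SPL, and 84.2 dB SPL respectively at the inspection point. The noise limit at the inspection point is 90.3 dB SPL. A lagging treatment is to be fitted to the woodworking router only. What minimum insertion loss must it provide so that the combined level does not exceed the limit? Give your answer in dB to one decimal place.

Fixed contribution from the other sources: Σ 10^(L/10) = 10^(79.0/10) + 10^(84.2/10) = 3.425e+08 (85.35 dB SPL).
The limit corresponds to 10^(90.3/10) = 1.072e+09; subtracting the fixed part leaves 7.291e+08 for the woodworking router, i.e. 88.63 dB SPL.
Required insertion loss = 94.3 − 88.63 = 5.67 dB.

5.7 dB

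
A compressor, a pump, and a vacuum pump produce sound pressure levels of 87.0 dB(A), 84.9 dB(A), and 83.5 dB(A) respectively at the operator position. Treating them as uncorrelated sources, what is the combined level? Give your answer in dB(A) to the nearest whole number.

90 dB(A)

Incoherent sources combine by intensity addition: L_total = 10·log₁₀(Σ 10^(L_i/10)).
Σ 10^(L/10) = 10^(87.0/10) + 10^(84.9/10) + 10^(83.5/10) = 1.034e+09.
L_total = 10·log₁₀(1.034e+09) = 90.15 dB(A).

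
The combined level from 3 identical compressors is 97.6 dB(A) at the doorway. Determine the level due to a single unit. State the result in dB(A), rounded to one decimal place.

92.8 dB(A)

3 equal contributions raise the level by 10·log₁₀ 3 = 4.771 dB, so each unit alone gives 97.6 − 4.771.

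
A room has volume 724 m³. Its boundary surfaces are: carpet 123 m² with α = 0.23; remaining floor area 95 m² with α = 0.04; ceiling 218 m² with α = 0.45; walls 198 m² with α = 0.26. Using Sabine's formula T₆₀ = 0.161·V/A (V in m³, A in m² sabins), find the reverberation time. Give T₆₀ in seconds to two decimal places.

Total absorption A = 123·0.23 + 95·0.04 + 218·0.45 + 198·0.26 = 181.67 m² sabins.
T₆₀ = 0.161·V/A = 0.161·724/181.67 = 0.642 s.

0.64 s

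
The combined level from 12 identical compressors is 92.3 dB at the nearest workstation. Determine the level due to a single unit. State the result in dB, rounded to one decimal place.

81.5 dB

Dividing the total intensity by 12 lowers the level by 10·log₁₀ 12 = 10.792 dB: L₁ = 92.3 − 10.792.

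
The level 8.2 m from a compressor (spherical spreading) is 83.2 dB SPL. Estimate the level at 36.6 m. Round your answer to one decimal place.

For a point source, L₂ = L₁ − 20·log₁₀(r₂/r₁).
L₂ = 83.2 − 20·log₁₀(36.6/8.2) = 83.2 − 12.993 = 70.21 dB SPL.

70.2 dB SPL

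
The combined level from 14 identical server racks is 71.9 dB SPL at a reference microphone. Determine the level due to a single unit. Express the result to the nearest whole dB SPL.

14 equal contributions raise the level by 10·log₁₀ 14 = 11.461 dB, so each unit alone gives 71.9 − 11.461.

60 dB SPL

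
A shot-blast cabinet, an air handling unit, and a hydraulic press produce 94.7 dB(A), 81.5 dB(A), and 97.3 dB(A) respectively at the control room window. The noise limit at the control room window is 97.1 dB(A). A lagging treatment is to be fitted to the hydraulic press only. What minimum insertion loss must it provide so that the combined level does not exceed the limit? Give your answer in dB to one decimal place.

Fixed contribution from the other sources: Σ 10^(L/10) = 10^(94.7/10) + 10^(81.5/10) = 3.092e+09 (94.90 dB(A)).
To meet 97.1 dB(A) overall, the treated hydraulic press may contribute at most 10^(97.1/10) − 3.092e+09 = 2.036e+09, i.e. 93.09 dB(A).
Required insertion loss = 97.3 − 93.09 = 4.21 dB.

4.2 dB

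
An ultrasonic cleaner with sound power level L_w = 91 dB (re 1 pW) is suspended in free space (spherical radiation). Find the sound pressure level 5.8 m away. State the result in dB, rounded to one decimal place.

64.7 dB

Free-field spherical radiation: L_p = L_w − 10·log₁₀(4π·r²), r = 5.8 m.
4π·r² = 422.7 m², 10·log₁₀ of that is 26.261 dB.
L_p = 91 − 26.261 = 64.74 dB.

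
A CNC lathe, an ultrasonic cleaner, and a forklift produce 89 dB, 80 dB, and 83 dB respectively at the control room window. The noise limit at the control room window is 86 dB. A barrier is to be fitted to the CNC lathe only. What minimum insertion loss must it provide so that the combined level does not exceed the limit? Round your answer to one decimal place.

9.1 dB

Fixed contribution from the other sources: Σ 10^(L/10) = 10^(80/10) + 10^(83/10) = 2.995e+08 (84.76 dB).
To meet 86 dB overall, the treated CNC lathe may contribute at most 10^(86/10) − 2.995e+08 = 9.858e+07, i.e. 79.94 dB.
Required insertion loss = 89 − 79.94 = 9.06 dB.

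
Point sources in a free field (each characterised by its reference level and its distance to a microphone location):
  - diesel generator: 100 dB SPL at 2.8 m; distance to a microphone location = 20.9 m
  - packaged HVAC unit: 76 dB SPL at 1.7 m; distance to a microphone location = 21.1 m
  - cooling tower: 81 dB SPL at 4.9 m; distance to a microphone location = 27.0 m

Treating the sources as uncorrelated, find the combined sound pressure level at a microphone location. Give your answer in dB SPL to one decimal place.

Propagate each source to the receiver with L = L_ref − 20·log₁₀(r/r_ref), then add intensities.
diesel generator: 100 − 20·log₁₀(20.9/2.8) = 100 − 17.46 = 82.54 dB SPL.
packaged HVAC unit: 76 − 20·log₁₀(21.1/1.7) = 76 − 21.88 = 54.12 dB SPL.
cooling tower: 81 − 20·log₁₀(27.0/4.9) = 81 − 14.82 = 66.18 dB SPL.
Σ 10^(L/10) = 1.839e+08 → L_total = 10·log₁₀(1.839e+08) = 82.65 dB SPL.

82.6 dB SPL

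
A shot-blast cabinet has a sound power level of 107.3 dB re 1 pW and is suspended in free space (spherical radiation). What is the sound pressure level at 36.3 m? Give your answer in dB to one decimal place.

Free-field spherical radiation: L_p = L_w − 10·log₁₀(4π·r²), r = 36.3 m.
4π·r² = 1.656e+04 m², 10·log₁₀ of that is 42.190 dB.
L_p = 107.3 − 42.190 = 65.11 dB.

65.1 dB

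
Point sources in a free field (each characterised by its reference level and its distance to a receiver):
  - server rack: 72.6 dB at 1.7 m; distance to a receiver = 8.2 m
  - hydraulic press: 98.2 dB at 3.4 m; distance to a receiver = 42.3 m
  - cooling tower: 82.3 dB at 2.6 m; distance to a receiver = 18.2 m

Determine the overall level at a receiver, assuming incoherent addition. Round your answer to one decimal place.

76.7 dB

First find each source's level at the receiver (point-source: −20·log₁₀(r/r_ref)), then combine on an intensity basis.
server rack: 72.6 − 20·log₁₀(8.2/1.7) = 72.6 − 13.67 = 58.93 dB.
hydraulic press: 98.2 − 20·log₁₀(42.3/3.4) = 98.2 − 21.90 = 76.30 dB.
cooling tower: 82.3 − 20·log₁₀(18.2/2.6) = 82.3 − 16.90 = 65.40 dB.
Σ 10^(L/10) = 4.693e+07 → L_total = 10·log₁₀(4.693e+07) = 76.71 dB.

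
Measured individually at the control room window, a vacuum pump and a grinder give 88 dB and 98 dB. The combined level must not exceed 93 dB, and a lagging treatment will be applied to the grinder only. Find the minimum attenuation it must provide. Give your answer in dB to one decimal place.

6.7 dB

The untreated sources together contribute 10^(88/10) = 6.310e+08, i.e. 88.00 dB.
The limit corresponds to 10^(93/10) = 1.995e+09; subtracting the fixed part leaves 1.364e+09 for the grinder, i.e. 91.35 dB.
So the grinder must be reduced from 98 to 91.35 dB: IL = 6.65 dB.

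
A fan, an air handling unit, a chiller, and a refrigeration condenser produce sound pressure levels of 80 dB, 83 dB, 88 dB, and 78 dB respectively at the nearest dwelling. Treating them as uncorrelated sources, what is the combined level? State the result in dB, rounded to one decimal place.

90.0 dB

Incoherent sources combine by intensity addition: L_total = 10·log₁₀(Σ 10^(L_i/10)).
Σ 10^(L/10) = 10^(80/10) + 10^(83/10) + 10^(88/10) + 10^(78/10) = 9.936e+08.
L_total = 10·log₁₀(9.936e+08) = 89.97 dB.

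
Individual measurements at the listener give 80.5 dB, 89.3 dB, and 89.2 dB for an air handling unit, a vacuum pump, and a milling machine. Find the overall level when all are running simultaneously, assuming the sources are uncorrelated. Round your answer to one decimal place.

92.5 dB

Incoherent sources combine by intensity addition: L_total = 10·log₁₀(Σ 10^(L_i/10)).
Σ 10^(L/10) = 10^(80.5/10) + 10^(89.3/10) + 10^(89.2/10) = 1.795e+09.
L_total = 10·log₁₀(1.795e+09) = 92.54 dB.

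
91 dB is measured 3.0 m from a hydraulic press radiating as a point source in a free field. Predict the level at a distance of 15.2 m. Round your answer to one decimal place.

Spherical spreading from a point source gives a 20·log₁₀(r₂/r₁) drop.
L₂ = 91 − 20·log₁₀(15.2/3.0) = 91 − 14.094 = 76.91 dB.

76.9 dB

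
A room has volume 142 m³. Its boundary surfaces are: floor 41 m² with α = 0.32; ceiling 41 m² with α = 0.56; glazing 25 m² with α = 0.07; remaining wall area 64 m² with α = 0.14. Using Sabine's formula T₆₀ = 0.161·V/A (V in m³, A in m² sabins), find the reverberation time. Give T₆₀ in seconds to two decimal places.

A = Σ Sᵢαᵢ = 41·0.32 + 41·0.56 + 25·0.07 + 64·0.14 = 46.79 m².
T₆₀ = 0.161 × 142 / 46.79 = 0.489 s.

0.49 s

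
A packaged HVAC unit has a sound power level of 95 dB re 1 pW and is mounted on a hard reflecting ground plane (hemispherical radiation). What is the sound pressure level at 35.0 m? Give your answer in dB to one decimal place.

The power spreads over a hemisphere of area 2π·r², so L_p = L_w − 10·log₁₀(2π·r²).
2π·r² = 7697 m², 10·log₁₀ of that is 38.863 dB.
L_p = 95 − 38.863 = 56.14 dB.

56.1 dB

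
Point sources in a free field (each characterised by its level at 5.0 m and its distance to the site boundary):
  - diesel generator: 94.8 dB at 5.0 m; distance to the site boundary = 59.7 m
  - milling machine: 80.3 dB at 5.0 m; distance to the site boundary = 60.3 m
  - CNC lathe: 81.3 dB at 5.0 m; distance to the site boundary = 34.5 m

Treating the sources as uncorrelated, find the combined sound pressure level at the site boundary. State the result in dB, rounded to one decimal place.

73.9 dB

Propagate each source to the receiver with L = L_ref − 20·log₁₀(r/r_ref), then add intensities.
diesel generator: 94.8 − 20·log₁₀(59.7/5.0) = 94.8 − 21.54 = 73.26 dB.
milling machine: 80.3 − 20·log₁₀(60.3/5.0) = 80.3 − 21.63 = 58.67 dB.
CNC lathe: 81.3 − 20·log₁₀(34.5/5.0) = 81.3 − 16.78 = 64.52 dB.
Σ 10^(L/10) = 2.475e+07 → L_total = 10·log₁₀(2.475e+07) = 73.94 dB.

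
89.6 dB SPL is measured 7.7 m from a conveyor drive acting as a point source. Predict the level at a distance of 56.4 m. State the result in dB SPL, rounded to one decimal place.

72.3 dB SPL

Point-source attenuation: ΔL = 20·log₁₀(r₂/r₁) = 20·log₁₀(56.4/7.7) = 17.296 dB.
L₂ = 89.6 − 20·log₁₀(56.4/7.7) = 89.6 − 17.296 = 72.30 dB SPL.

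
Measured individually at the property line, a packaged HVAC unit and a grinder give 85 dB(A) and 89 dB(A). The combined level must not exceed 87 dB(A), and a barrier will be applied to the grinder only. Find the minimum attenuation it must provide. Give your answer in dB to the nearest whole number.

6 dB

The untreated sources together contribute 10^(85/10) = 3.162e+08, i.e. 85.00 dB(A).
The limit corresponds to 10^(87/10) = 5.012e+08; subtracting the fixed part leaves 1.850e+08 for the grinder, i.e. 82.67 dB(A).
Required insertion loss = 89 − 82.67 = 6.33 dB.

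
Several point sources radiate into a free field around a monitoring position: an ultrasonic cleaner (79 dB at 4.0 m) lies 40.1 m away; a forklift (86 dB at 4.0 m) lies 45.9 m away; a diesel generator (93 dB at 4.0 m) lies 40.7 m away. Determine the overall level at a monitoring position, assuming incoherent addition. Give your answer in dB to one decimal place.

First find each source's level at the receiver (point-source: −20·log₁₀(r/r_ref)), then combine on an intensity basis.
ultrasonic cleaner: 79 − 20·log₁₀(40.1/4.0) = 79 − 20.02 = 58.98 dB.
forklift: 86 − 20·log₁₀(45.9/4.0) = 86 − 21.20 = 64.80 dB.
diesel generator: 93 − 20·log₁₀(40.7/4.0) = 93 − 20.15 = 72.85 dB.
Σ 10^(L/10) = 2.309e+07 → L_total = 10·log₁₀(2.309e+07) = 73.63 dB.

73.6 dB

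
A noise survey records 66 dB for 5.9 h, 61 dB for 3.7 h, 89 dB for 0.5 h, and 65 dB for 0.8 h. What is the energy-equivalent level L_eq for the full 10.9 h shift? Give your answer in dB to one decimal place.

75.9 dB

The energy average is taken in the linear domain: L_eq = 10·log₁₀[(Σ tᵢ·10^(Lᵢ/10))/T], T = 10.9 h.
Σ tᵢ·10^(Lᵢ/10) = 5.9·10^(66/10) + 3.7·10^(61/10) + 0.5·10^(89/10) + 0.8·10^(65/10) = 4.278e+08.
L_eq = 10·log₁₀(4.278e+08/10.9) = 75.94 dB.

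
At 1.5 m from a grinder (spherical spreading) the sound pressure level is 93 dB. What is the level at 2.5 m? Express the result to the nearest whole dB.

89 dB

Point-source attenuation: ΔL = 20·log₁₀(r₂/r₁) = 20·log₁₀(2.5/1.5) = 4.437 dB.
L₂ = 93 − 20·log₁₀(2.5/1.5) = 93 − 4.437 = 88.56 dB.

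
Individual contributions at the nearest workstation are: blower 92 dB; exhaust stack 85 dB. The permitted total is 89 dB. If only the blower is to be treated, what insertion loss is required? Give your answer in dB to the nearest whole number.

Everything except the blower sums to 10^(85/10) = 3.162e+08 in linear terms, 85.00 dB.
To meet 89 dB overall, the treated blower may contribute at most 10^(89/10) − 3.162e+08 = 4.781e+08, i.e. 86.80 dB.
So the blower must be reduced from 92 to 86.80 dB: IL = 5.20 dB.

5 dB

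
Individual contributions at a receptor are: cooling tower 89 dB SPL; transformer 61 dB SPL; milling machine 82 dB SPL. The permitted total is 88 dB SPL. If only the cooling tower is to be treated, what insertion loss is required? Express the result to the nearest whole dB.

2 dB

Everything except the cooling tower sums to 10^(61/10) + 10^(82/10) = 1.597e+08 in linear terms, 82.03 dB SPL.
The limit corresponds to 10^(88/10) = 6.310e+08; subtracting the fixed part leaves 4.712e+08 for the cooling tower, i.e. 86.73 dB SPL.
So the cooling tower must be reduced from 89 to 86.73 dB SPL: IL = 2.27 dB.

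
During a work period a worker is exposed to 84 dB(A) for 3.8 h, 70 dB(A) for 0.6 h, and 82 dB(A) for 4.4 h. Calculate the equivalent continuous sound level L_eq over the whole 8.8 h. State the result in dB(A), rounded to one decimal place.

82.8 dB(A)

The energy average is taken in the linear domain: L_eq = 10·log₁₀[(Σ tᵢ·10^(Lᵢ/10))/T], T = 8.8 h.
Σ tᵢ·10^(Lᵢ/10) = 3.8·10^(84/10) + 0.6·10^(70/10) + 4.4·10^(82/10) = 1.658e+09.
L_eq = 10·log₁₀(1.658e+09/8.8) = 82.75 dB(A).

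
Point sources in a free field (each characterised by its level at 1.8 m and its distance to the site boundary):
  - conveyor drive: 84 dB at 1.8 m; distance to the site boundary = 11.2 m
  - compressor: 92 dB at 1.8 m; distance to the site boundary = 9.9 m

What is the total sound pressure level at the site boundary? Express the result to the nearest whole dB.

First find each source's level at the receiver (point-source: −20·log₁₀(r/r_ref)), then combine on an intensity basis.
conveyor drive: 84 − 20·log₁₀(11.2/1.8) = 84 − 15.88 = 68.12 dB.
compressor: 92 − 20·log₁₀(9.9/1.8) = 92 − 14.81 = 77.19 dB.
Σ 10^(L/10) = 5.888e+07 → L_total = 10·log₁₀(5.888e+07) = 77.70 dB.

78 dB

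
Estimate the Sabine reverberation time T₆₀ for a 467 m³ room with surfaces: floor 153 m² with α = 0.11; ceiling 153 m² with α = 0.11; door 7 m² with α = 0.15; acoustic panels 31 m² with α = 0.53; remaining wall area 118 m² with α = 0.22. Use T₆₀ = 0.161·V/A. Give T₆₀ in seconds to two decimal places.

0.98 s

A = Σ Sᵢαᵢ = 153·0.11 + 153·0.11 + 7·0.15 + 31·0.53 + 118·0.22 = 77.10 m².
T₆₀ = 0.161·V/A = 0.161·467/77.10 = 0.975 s.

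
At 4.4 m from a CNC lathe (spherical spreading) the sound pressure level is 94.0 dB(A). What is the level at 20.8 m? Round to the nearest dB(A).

81 dB(A)

For a point source, L₂ = L₁ − 20·log₁₀(r₂/r₁).
L₂ = 94.0 − 20·log₁₀(20.8/4.4) = 94.0 − 13.492 = 80.51 dB(A).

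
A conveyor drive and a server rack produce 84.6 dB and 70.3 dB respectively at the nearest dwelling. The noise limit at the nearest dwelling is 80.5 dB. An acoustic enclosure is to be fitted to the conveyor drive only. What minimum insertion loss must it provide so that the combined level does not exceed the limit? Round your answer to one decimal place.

The untreated sources together contribute 10^(70.3/10) = 1.072e+07, i.e. 70.30 dB.
To meet 80.5 dB overall, the treated conveyor drive may contribute at most 10^(80.5/10) − 1.072e+07 = 1.015e+08, i.e. 80.06 dB.
So the conveyor drive must be reduced from 84.6 to 80.06 dB: IL = 4.54 dB.

4.5 dB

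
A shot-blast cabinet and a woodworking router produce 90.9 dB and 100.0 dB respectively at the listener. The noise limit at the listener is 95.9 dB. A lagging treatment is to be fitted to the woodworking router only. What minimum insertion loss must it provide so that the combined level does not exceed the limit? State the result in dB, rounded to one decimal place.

Fixed contribution from the other source: Σ 10^(L/10) = 10^(90.9/10) = 1.230e+09 (90.90 dB).
To meet 95.9 dB overall, the treated woodworking router may contribute at most 10^(95.9/10) − 1.230e+09 = 2.660e+09, i.e. 94.25 dB.
So the woodworking router must be reduced from 100.0 to 94.25 dB: IL = 5.75 dB.

5.8 dB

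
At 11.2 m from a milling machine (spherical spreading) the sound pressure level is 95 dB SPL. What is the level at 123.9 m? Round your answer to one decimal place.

74.1 dB SPL

Point-source attenuation: ΔL = 20·log₁₀(r₂/r₁) = 20·log₁₀(123.9/11.2) = 20.877 dB.
L₂ = 95 − 20·log₁₀(123.9/11.2) = 95 − 20.877 = 74.12 dB SPL.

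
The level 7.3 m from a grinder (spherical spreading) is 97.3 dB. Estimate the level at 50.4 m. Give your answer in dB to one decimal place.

80.5 dB

Spherical spreading from a point source gives a 20·log₁₀(r₂/r₁) drop.
L₂ = 97.3 − 20·log₁₀(50.4/7.3) = 97.3 − 16.782 = 80.52 dB.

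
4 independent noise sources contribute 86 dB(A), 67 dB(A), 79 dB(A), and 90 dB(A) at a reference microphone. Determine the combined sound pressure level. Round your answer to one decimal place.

Incoherent sources combine by intensity addition: L_total = 10·log₁₀(Σ 10^(L_i/10)).
Σ 10^(L/10) = 10^(86/10) + 10^(67/10) + 10^(79/10) + 10^(90/10) = 1.483e+09.
L_total = 10·log₁₀(1.483e+09) = 91.71 dB(A).

91.7 dB(A)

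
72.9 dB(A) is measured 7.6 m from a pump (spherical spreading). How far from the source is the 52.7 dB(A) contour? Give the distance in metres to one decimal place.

For a point source L₁ − L₂ = 20·log₁₀(r₂/r₁), so r₂ = r₁·10^((L₁−L₂)/20).
r₂ = 7.6·10^((72.9−52.7)/20) = 7.6·10^(20.2/20) = 77.77 m.

77.8 m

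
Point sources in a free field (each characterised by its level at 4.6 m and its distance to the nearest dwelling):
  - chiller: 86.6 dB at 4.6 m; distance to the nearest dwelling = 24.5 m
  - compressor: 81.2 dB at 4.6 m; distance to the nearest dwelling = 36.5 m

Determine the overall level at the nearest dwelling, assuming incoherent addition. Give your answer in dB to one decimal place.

First find each source's level at the receiver (point-source: −20·log₁₀(r/r_ref)), then combine on an intensity basis.
chiller: 86.6 − 20·log₁₀(24.5/4.6) = 86.6 − 14.53 = 72.07 dB.
compressor: 81.2 − 20·log₁₀(36.5/4.6) = 81.2 − 17.99 = 63.21 dB.
Σ 10^(L/10) = 1.821e+07 → L_total = 10·log₁₀(1.821e+07) = 72.60 dB.

72.6 dB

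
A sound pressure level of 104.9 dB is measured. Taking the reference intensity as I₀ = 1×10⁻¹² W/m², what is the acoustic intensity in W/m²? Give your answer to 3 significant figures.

0.0309 W/m²

L = 10·log₁₀(I/I₀) ⇒ I = I₀·10^(L/10) = 10⁻¹² × 10^10.49.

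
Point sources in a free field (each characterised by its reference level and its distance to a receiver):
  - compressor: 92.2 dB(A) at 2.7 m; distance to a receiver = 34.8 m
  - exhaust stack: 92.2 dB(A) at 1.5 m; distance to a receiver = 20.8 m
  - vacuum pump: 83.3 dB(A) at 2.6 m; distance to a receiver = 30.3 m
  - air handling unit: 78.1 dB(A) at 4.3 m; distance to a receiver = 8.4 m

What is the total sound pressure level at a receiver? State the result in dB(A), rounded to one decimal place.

75.7 dB(A)

Apply inverse-square spreading to bring every level to the receiver, then sum 10^(L/10).
compressor: 92.2 − 20·log₁₀(34.8/2.7) = 92.2 − 22.20 = 70.00 dB(A).
exhaust stack: 92.2 − 20·log₁₀(20.8/1.5) = 92.2 − 22.84 = 69.36 dB(A).
vacuum pump: 83.3 − 20·log₁₀(30.3/2.6) = 83.3 − 21.33 = 61.97 dB(A).
air handling unit: 78.1 − 20·log₁₀(8.4/4.3) = 78.1 − 5.82 = 72.28 dB(A).
Σ 10^(L/10) = 3.711e+07 → L_total = 10·log₁₀(3.711e+07) = 75.70 dB(A).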